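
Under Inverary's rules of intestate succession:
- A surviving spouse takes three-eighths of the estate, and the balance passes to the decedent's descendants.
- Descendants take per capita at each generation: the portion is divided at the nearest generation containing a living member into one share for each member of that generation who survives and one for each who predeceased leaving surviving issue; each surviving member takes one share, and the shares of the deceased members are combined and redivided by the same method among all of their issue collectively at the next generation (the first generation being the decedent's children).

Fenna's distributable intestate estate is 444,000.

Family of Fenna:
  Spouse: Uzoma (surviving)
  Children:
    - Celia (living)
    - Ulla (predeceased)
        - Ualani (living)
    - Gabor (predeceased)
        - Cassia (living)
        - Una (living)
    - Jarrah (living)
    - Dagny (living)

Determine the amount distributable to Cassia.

Cassia receives 37,000.

Uzoma takes three-eighths of 444,000 = 166,500. The remaining 277,500 passes to the descendants.
The descendants' portion (277,500) is divided at the children's generation into 5 shares of 55,500. Celia, Jarrah, and Dagny each take 55,500. The 2 shares of the deceased (Ulla and Gabor) are combined into a pool of 111,000.
That pool (111,000) is divided at the grandchildren's generation equally among Ualani, Cassia, and Una: 37,000 each.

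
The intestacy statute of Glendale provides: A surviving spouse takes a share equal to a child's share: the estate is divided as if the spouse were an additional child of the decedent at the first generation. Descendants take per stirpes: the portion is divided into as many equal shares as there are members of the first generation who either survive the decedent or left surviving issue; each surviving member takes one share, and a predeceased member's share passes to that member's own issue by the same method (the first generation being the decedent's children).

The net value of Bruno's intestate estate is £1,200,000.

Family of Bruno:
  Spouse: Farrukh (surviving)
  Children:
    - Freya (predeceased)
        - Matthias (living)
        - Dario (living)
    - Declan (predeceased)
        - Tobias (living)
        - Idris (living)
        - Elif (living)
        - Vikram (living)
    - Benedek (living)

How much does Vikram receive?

The spouse counts as an additional share at the children's level, so there are 4 primary shares of £300,000. Farrukh takes one such share (£300,000).
The children's combined portion (£900,000) is divided into 3 shares of £300,000: Benedek takes £300,000; Freya's £300,000 share passes to Freya's issue; Declan's £300,000 share passes to Declan's issue.
Freya's share (£300,000) is divided into 2 shares of £150,000: Matthias and Dario each take £150,000.
Declan's share (£300,000) is divided into 4 shares of £75,000: Tobias, Idris, Elif, and Vikram each take £75,000.

Vikram receives £75,000.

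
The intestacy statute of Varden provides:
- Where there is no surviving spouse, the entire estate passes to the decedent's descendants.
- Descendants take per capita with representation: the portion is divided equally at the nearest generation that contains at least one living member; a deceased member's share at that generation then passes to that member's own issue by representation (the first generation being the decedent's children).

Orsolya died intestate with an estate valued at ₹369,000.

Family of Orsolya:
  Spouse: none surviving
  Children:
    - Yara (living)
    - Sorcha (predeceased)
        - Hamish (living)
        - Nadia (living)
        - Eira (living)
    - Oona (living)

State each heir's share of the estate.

Yara: ₹123,000; Hamish: ₹41,000; Nadia: ₹41,000; Eira: ₹41,000; Oona: ₹123,000

The entire ₹369,000 passes to the descendants.
That amount (₹369,000) is divided into 3 shares of ₹123,000: Yara and Oona each take ₹123,000; Sorcha's ₹123,000 share passes to Sorcha's issue.
Sorcha's share (₹123,000) is divided into 3 shares of ₹41,000: Hamish, Nadia, and Eira each take ₹41,000.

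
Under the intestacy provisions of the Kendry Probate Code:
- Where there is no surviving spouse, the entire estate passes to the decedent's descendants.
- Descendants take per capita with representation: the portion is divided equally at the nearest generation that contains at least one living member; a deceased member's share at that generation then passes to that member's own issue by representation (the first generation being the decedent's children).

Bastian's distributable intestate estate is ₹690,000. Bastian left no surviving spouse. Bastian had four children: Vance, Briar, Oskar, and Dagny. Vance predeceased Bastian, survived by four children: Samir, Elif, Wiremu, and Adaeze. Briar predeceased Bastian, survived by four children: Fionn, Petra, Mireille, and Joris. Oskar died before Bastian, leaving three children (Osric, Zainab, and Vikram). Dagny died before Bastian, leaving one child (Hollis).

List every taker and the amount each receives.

The entire ₹690,000 passes to the descendants.
No child survives, so the initial division is made at the grandchildren's generation.
That amount (₹690,000) is divided into 12 shares of ₹57,500: Samir, Elif, Wiremu, Adaeze, Fionn, Petra, Mireille, Joris, Osric, Zainab, Vikram, and Hollis each take ₹57,500.

Samir: ₹57,500; Elif: ₹57,500; Wiremu: ₹57,500; Adaeze: ₹57,500; Fionn: ₹57,500; Petra: ₹57,500; Mireille: ₹57,500; Joris: ₹57,500; Osric: ₹57,500; Zainab: ₹57,500; Vikram: ₹57,500; Hollis: ₹57,500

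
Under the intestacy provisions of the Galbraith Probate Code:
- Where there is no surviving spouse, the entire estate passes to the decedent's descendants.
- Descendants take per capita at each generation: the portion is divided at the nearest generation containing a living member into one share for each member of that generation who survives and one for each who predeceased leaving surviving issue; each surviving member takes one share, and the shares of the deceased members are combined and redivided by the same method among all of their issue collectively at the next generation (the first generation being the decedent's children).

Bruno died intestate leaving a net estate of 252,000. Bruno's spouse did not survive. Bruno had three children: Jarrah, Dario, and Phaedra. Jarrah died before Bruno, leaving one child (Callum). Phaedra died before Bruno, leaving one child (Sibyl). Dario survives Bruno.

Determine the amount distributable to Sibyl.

The entire 252,000 passes to the descendants.
That amount (252,000) is divided at the children's generation into 3 shares of 84,000. Dario takes 84,000. The 2 shares of the deceased (Jarrah and Phaedra) are combined into a pool of 168,000.
That pool (168,000) is divided at the grandchildren's generation equally among Callum and Sibyl: 84,000 each.

Sibyl receives 84,000.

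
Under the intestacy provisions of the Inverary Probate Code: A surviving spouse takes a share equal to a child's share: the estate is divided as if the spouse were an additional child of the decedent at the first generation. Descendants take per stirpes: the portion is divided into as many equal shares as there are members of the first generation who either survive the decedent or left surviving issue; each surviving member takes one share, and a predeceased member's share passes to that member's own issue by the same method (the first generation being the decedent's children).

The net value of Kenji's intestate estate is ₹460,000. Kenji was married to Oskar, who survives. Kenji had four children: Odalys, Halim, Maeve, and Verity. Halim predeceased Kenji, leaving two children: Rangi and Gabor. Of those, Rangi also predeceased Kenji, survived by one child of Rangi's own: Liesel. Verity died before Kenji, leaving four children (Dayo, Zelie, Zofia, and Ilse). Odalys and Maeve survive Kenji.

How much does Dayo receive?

The spouse counts as an additional share at the children's level, so there are 5 primary shares of ₹92,000. Oskar takes one such share (₹92,000).
The children's combined portion (₹368,000) is divided into 4 shares of ₹92,000: Odalys and Maeve each take ₹92,000; Halim's ₹92,000 share passes to Halim's issue; Verity's ₹92,000 share passes to Verity's issue.
Halim's share (₹92,000) is divided into 2 shares of ₹46,000: Gabor takes ₹46,000; Rangi's ₹46,000 share passes to Rangi's issue.
Rangi's share (₹46,000) passes entirely to Liesel.
Verity's share (₹92,000) is divided into 4 shares of ₹23,000: Dayo, Zelie, Zofia, and Ilse each take ₹23,000.

Dayo receives ₹23,000.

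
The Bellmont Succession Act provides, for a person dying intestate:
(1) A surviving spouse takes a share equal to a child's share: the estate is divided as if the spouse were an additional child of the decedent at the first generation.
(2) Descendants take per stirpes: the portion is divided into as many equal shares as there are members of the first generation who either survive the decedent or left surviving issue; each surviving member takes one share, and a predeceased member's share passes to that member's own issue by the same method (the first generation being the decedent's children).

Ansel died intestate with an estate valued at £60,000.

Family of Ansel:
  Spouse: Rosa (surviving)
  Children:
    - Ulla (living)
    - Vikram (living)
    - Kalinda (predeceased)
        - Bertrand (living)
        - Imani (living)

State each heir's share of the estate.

The spouse counts as an additional share at the children's level, so there are 4 primary shares of £15,000. Rosa takes one such share (£15,000).
The children's combined portion (£45,000) is divided into 3 shares of £15,000: Ulla and Vikram each take £15,000; Kalinda's £15,000 share passes to Kalinda's issue.
Kalinda's share (£15,000) is divided into 2 shares of £7,500: Bertrand and Imani each take £7,500.

Rosa: £15,000; Ulla: £15,000; Vikram: £15,000; Bertrand: £7,500; Imani: £7,500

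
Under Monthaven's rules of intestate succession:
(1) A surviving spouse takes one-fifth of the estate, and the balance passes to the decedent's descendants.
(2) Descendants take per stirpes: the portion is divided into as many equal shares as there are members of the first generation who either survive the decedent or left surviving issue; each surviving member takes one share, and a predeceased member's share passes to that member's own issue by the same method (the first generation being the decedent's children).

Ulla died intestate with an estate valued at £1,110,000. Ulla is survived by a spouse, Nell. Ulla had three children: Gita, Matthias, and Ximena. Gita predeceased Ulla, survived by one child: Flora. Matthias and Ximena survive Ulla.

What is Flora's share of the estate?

Nell takes one-fifth of £1,110,000 = £222,000. The remaining £888,000 passes to the descendants.
The descendants' portion (£888,000) is divided into 3 shares of £296,000: Matthias and Ximena each take £296,000; Gita's £296,000 share passes to Gita's issue.
Gita's share (£296,000) passes entirely to Flora.

Flora receives £296,000.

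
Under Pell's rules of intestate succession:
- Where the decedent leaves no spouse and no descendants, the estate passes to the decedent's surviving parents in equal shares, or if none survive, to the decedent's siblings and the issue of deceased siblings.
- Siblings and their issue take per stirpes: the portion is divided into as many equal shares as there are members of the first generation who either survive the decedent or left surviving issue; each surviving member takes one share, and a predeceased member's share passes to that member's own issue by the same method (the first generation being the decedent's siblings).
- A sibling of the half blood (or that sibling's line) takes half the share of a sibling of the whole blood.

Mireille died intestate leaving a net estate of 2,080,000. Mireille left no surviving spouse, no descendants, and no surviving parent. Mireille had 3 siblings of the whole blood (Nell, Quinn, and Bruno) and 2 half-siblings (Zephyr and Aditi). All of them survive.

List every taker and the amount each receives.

The entire 2,080,000 passes to the siblings and their issue.
Counting each half-blood sibling's line as half a unit, there are 4 units in 2,080,000, so one unit is 520,000. Whole-blood lines (Nell, Quinn, and Bruno) take 520,000 each; half-blood lines (Zephyr and Aditi) take 260,000 each.

Nell: 520,000; Quinn: 520,000; Bruno: 520,000; Zephyr: 260,000; Aditi: 260,000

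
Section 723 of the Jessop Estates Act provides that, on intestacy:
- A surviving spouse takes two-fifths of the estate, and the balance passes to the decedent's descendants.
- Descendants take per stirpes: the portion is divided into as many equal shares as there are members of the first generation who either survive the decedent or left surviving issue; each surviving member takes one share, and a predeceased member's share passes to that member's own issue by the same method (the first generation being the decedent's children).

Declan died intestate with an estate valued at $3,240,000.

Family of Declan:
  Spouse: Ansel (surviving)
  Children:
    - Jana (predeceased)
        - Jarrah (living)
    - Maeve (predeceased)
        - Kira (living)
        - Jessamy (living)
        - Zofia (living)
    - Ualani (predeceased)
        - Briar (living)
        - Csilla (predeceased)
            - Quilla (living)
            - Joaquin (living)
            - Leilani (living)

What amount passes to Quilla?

Quilla receives $108,000.

Ansel takes two-fifths of $3,240,000 = $1,296,000. The remaining $1,944,000 passes to the descendants.
The descendants' portion ($1,944,000) is divided into 3 shares of $648,000: Jana's $648,000 share passes to Jana's issue; Maeve's $648,000 share passes to Maeve's issue; Ualani's $648,000 share passes to Ualani's issue.
Jana's share ($648,000) passes entirely to Jarrah.
Maeve's share ($648,000) is divided into 3 shares of $216,000: Kira, Jessamy, and Zofia each take $216,000.
Ualani's share ($648,000) is divided into 2 shares of $324,000: Briar takes $324,000; Csilla's $324,000 share passes to Csilla's issue.
Csilla's share ($324,000) is divided into 3 shares of $108,000: Quilla, Joaquin, and Leilani each take $108,000.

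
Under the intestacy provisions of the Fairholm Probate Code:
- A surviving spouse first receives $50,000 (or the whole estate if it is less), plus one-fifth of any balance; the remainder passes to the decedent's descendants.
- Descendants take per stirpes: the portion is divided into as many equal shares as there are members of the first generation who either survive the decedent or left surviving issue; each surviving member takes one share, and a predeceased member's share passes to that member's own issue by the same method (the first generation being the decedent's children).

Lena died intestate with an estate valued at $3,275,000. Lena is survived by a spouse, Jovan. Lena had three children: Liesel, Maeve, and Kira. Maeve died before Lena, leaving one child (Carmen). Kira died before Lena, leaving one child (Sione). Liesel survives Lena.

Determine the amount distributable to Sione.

Sione receives $860,000.

Jovan first takes $50,000, leaving a balance of $3,225,000. Jovan then takes one-fifth of the balance ($645,000), for a total of $695,000. The remaining $2,580,000 passes to the descendants.
The descendants' portion ($2,580,000) is divided into 3 shares of $860,000: Liesel takes $860,000; Maeve's $860,000 share passes to Maeve's issue; Kira's $860,000 share passes to Kira's issue.
Maeve's share ($860,000) passes entirely to Carmen.
Kira's share ($860,000) passes entirely to Sione.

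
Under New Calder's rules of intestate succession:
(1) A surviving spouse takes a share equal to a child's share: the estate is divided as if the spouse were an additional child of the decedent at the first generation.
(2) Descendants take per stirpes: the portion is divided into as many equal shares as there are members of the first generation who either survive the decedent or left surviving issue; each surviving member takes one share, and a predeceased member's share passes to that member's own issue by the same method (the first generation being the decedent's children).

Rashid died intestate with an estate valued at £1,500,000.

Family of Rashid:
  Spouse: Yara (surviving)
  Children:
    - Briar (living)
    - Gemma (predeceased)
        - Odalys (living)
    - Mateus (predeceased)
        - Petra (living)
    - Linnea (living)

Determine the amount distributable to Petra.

The spouse counts as an additional share at the children's level, so there are 5 primary shares of £300,000. Yara takes one such share (£300,000).
The children's combined portion (£1,200,000) is divided into 4 shares of £300,000: Briar and Linnea each take £300,000; Gemma's £300,000 share passes to Gemma's issue; Mateus's £300,000 share passes to Mateus's issue.
Gemma's share (£300,000) passes entirely to Odalys.
Mateus's share (£300,000) passes entirely to Petra.

Petra receives £300,000.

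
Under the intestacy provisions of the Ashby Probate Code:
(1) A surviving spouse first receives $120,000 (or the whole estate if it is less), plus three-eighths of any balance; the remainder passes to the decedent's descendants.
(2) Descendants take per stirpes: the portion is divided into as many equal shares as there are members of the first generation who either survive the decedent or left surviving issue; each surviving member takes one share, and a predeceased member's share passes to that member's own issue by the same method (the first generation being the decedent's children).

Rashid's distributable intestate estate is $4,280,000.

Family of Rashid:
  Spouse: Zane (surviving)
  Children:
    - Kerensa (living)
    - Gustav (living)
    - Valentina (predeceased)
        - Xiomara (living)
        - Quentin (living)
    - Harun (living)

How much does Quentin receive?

Zane first takes $120,000, leaving a balance of $4,160,000. Zane then takes three-eighths of the balance ($1,560,000), for a total of $1,680,000. The remaining $2,600,000 passes to the descendants.
The descendants' portion ($2,600,000) is divided into 4 shares of $650,000: Kerensa, Gustav, and Harun each take $650,000; Valentina's $650,000 share passes to Valentina's issue.
Valentina's share ($650,000) is divided into 2 shares of $325,000: Xiomara and Quentin each take $325,000.

Quentin receives $325,000.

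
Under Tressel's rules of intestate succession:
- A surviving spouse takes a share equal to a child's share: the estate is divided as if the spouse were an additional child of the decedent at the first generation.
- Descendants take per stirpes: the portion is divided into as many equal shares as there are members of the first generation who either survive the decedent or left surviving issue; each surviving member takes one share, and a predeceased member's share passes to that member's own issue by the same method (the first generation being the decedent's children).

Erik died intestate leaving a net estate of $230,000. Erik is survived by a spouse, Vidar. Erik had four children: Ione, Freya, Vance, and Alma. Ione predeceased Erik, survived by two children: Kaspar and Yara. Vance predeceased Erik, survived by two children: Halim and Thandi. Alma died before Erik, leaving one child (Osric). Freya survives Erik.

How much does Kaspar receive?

The spouse counts as an additional share at the children's level, so there are 5 primary shares of $46,000. Vidar takes one such share ($46,000).
The children's combined portion ($184,000) is divided into 4 shares of $46,000: Freya takes $46,000; Ione's $46,000 share passes to Ione's issue; Vance's $46,000 share passes to Vance's issue; Alma's $46,000 share passes to Alma's issue.
Ione's share ($46,000) is divided into 2 shares of $23,000: Kaspar and Yara each take $23,000.
Vance's share ($46,000) is divided into 2 shares of $23,000: Halim and Thandi each take $23,000.
Alma's share ($46,000) passes entirely to Osric.

Kaspar receives $23,000.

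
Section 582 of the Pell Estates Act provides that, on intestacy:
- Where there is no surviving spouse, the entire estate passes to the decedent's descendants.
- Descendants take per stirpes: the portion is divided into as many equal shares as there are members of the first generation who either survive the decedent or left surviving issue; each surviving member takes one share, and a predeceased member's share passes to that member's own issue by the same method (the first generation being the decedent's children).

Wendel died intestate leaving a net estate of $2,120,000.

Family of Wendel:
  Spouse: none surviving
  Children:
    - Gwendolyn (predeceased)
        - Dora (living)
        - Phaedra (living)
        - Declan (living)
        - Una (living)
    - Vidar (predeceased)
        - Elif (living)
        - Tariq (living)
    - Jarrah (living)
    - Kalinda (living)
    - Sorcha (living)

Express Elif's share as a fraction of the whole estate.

Elif receives 1/10 of the estate.

The entire $2,120,000 passes to the descendants.
That amount ($2,120,000) is divided into 5 shares of $424,000: Jarrah, Kalinda, and Sorcha each take $424,000; Gwendolyn's $424,000 share passes to Gwendolyn's issue; Vidar's $424,000 share passes to Vidar's issue.
Gwendolyn's share ($424,000) is divided into 4 shares of $106,000: Dora, Phaedra, Declan, and Una each take $106,000.
Vidar's share ($424,000) is divided into 2 shares of $212,000: Elif and Tariq each take $212,000.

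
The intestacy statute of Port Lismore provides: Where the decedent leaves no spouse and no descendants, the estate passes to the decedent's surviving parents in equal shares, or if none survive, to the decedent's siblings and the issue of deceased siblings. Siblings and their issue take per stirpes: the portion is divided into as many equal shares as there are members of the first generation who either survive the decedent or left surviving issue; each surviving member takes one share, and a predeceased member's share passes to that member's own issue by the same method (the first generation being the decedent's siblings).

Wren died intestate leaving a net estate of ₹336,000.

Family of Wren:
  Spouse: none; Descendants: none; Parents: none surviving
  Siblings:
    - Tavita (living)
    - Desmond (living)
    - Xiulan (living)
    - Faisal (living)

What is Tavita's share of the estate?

The entire ₹336,000 passes to the siblings and their issue.
That amount (₹336,000) is divided into 4 shares of ₹84,000: Tavita, Desmond, Xiulan, and Faisal each take ₹84,000.

Tavita receives ₹84,000.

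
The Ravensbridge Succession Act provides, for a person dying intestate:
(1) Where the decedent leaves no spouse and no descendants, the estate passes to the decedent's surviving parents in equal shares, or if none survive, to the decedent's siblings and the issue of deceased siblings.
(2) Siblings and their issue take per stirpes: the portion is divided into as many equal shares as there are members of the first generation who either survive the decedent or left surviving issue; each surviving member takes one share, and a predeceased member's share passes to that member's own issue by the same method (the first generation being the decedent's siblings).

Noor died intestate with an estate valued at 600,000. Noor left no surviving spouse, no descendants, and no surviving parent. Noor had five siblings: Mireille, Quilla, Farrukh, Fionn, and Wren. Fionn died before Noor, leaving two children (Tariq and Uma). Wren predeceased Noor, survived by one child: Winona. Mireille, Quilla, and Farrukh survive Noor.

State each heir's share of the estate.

Mireille: 120,000; Quilla: 120,000; Farrukh: 120,000; Tariq: 60,000; Uma: 60,000; Winona: 120,000

The entire 600,000 passes to the siblings and their issue.
That amount (600,000) is divided into 5 shares of 120,000: Mireille, Quilla, and Farrukh each take 120,000; Fionn's 120,000 share passes to Fionn's issue; Wren's 120,000 share passes to Wren's issue.
Fionn's share (120,000) is divided into 2 shares of 60,000: Tariq and Uma each take 60,000.
Wren's share (120,000) passes entirely to Winona.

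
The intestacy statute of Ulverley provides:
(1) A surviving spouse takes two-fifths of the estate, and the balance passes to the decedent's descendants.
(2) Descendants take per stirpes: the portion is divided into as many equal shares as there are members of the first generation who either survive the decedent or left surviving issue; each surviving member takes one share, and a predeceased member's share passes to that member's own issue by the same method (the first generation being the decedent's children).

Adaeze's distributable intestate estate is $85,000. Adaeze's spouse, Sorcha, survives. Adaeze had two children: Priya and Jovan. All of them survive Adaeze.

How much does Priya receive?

Priya receives $25,500.

Sorcha takes two-fifths of $85,000 = $34,000. The remaining $51,000 passes to the descendants.
The descendants' portion ($51,000) is divided into 2 shares of $25,500: Priya and Jovan each take $25,500.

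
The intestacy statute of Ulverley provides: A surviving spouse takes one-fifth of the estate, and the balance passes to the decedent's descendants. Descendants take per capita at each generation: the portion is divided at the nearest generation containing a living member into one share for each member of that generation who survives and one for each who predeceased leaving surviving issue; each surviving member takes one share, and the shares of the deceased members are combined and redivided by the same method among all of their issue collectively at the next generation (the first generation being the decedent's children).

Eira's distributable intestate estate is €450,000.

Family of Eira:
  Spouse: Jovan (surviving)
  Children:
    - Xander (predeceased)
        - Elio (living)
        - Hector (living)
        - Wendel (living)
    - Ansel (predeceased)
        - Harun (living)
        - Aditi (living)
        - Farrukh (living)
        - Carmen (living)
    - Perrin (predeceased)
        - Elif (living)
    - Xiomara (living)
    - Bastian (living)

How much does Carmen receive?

Jovan takes one-fifth of €450,000 = €90,000. The remaining €360,000 passes to the descendants.
The descendants' portion (€360,000) is divided at the children's generation into 5 shares of €72,000. Xiomara and Bastian each take €72,000. The 3 shares of the deceased (Xander, Ansel, and Perrin) are combined into a pool of €216,000.
That pool (€216,000) is divided at the grandchildren's generation equally among Elio, Hector, Wendel, Harun, Aditi, Farrukh, Carmen, and Elif: €27,000 each.

Carmen receives €27,000.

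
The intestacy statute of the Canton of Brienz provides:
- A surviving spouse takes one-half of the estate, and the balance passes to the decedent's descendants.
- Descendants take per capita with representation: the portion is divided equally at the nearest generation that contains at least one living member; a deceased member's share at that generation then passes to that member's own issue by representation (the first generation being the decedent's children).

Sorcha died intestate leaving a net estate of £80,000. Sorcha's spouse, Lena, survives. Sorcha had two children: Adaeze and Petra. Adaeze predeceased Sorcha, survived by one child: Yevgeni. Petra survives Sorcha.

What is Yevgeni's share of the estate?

Lena takes one-half of £80,000 = £40,000. The remaining £40,000 passes to the descendants.
The descendants' portion (£40,000) is divided into 2 shares of £20,000: Petra takes £20,000; Adaeze's £20,000 share passes to Adaeze's issue.
Adaeze's share (£20,000) passes entirely to Yevgeni.

Yevgeni receives £20,000.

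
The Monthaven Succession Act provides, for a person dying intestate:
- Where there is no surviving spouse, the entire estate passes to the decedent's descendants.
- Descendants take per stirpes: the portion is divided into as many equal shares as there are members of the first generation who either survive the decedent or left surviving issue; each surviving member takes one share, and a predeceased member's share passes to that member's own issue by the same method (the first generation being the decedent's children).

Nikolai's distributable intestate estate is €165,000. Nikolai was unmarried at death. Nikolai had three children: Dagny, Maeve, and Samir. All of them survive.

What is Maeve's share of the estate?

Maeve receives €55,000.

The entire €165,000 passes to the descendants.
That amount (€165,000) is divided into 3 shares of €55,000: Dagny, Maeve, and Samir each take €55,000.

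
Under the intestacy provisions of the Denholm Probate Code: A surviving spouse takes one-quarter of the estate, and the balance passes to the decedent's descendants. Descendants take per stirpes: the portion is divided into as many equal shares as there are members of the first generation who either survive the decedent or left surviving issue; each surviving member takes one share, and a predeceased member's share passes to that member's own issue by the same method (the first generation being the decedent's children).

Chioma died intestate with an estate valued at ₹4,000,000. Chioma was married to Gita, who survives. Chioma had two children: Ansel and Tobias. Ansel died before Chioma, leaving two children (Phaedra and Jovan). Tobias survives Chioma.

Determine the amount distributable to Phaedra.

Phaedra receives ₹750,000.

Gita takes one-quarter of ₹4,000,000 = ₹1,000,000. The remaining ₹3,000,000 passes to the descendants.
The descendants' portion (₹3,000,000) is divided into 2 shares of ₹1,500,000: Tobias takes ₹1,500,000; Ansel's ₹1,500,000 share passes to Ansel's issue.
Ansel's share (₹1,500,000) is divided into 2 shares of ₹750,000: Phaedra and Jovan each take ₹750,000.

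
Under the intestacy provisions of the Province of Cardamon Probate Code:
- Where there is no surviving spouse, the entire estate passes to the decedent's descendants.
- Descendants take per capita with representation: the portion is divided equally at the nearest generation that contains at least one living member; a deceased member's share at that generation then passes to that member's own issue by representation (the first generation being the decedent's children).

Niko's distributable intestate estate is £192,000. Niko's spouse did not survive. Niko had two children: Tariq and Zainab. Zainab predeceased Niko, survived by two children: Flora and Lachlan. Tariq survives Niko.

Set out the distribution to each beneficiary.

Tariq: £96,000; Flora: £48,000; Lachlan: £48,000

The entire £192,000 passes to the descendants.
That amount (£192,000) is divided into 2 shares of £96,000: Tariq takes £96,000; Zainab's £96,000 share passes to Zainab's issue.
Zainab's share (£96,000) is divided into 2 shares of £48,000: Flora and Lachlan each take £48,000.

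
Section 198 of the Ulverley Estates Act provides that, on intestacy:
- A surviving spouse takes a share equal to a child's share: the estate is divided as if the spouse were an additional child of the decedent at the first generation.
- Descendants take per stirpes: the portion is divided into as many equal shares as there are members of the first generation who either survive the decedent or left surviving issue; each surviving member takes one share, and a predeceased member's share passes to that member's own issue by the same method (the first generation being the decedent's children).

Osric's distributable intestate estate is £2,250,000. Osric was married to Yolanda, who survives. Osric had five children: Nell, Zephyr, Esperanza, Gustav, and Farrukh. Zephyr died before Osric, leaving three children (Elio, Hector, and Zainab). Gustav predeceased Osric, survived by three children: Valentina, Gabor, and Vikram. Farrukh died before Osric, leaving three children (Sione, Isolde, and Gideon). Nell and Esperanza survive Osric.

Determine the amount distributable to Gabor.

The spouse counts as an additional share at the children's level, so there are 6 primary shares of £375,000. Yolanda takes one such share (£375,000).
The children's combined portion (£1,875,000) is divided into 5 shares of £375,000: Nell and Esperanza each take £375,000; Zephyr's £375,000 share passes to Zephyr's issue; Gustav's £375,000 share passes to Gustav's issue; Farrukh's £375,000 share passes to Farrukh's issue.
Zephyr's share (£375,000) is divided into 3 shares of £125,000: Elio, Hector, and Zainab each take £125,000.
Gustav's share (£375,000) is divided into 3 shares of £125,000: Valentina, Gabor, and Vikram each take £125,000.
Farrukh's share (£375,000) is divided into 3 shares of £125,000: Sione, Isolde, and Gideon each take £125,000.

Gabor receives £125,000.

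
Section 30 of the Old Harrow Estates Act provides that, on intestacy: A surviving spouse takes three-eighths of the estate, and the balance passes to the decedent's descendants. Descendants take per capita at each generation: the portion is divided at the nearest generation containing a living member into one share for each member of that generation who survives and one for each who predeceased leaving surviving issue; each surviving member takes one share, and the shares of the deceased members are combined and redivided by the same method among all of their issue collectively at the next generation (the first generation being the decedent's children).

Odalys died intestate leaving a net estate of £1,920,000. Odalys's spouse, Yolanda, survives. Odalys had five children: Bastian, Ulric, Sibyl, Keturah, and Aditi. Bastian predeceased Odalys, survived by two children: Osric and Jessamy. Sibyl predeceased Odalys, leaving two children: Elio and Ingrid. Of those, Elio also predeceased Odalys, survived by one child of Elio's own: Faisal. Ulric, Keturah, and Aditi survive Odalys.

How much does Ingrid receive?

Yolanda takes three-eighths of £1,920,000 = £720,000. The remaining £1,200,000 passes to the descendants.
The descendants' portion (£1,200,000) is divided at the children's generation into 5 shares of £240,000. Ulric, Keturah, and Aditi each take £240,000. The 2 shares of the deceased (Bastian and Sibyl) are combined into a pool of £480,000.
That pool (£480,000) is divided at the grandchildren's generation into 4 shares of £120,000. Osric, Jessamy, and Ingrid each take £120,000. The remaining share for the deceased Elio (£120,000) is carried to the next generation.
That pool (£120,000) passes entirely to Faisal, the sole taker at the great-grandchildren's generation.

Ingrid receives £120,000.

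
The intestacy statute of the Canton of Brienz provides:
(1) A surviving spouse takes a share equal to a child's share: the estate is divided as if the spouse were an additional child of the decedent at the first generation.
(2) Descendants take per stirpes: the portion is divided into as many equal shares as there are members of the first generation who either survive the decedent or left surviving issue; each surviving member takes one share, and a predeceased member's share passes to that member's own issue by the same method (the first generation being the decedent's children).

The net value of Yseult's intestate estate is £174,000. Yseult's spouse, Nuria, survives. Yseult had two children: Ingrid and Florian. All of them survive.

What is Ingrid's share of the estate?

The spouse counts as an additional share at the children's level, so there are 3 primary shares of £58,000. Nuria takes one such share (£58,000).
The children's combined portion (£116,000) is divided into 2 shares of £58,000: Ingrid and Florian each take £58,000.

Ingrid receives £58,000.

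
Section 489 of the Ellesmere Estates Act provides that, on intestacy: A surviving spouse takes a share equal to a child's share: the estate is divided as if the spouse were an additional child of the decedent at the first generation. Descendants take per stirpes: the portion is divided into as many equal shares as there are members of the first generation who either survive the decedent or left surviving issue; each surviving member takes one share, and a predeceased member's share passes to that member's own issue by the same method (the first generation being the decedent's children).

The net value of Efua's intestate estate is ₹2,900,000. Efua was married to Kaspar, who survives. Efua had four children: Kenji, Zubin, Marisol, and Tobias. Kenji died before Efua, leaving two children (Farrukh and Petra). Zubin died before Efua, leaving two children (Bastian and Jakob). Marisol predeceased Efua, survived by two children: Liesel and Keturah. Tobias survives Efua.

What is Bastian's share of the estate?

Bastian receives ₹290,000.

The spouse counts as an additional share at the children's level, so there are 5 primary shares of ₹580,000. Kaspar takes one such share (₹580,000).
The children's combined portion (₹2,320,000) is divided into 4 shares of ₹580,000: Tobias takes ₹580,000; Kenji's ₹580,000 share passes to Kenji's issue; Zubin's ₹580,000 share passes to Zubin's issue; Marisol's ₹580,000 share passes to Marisol's issue.
Kenji's share (₹580,000) is divided into 2 shares of ₹290,000: Farrukh and Petra each take ₹290,000.
Zubin's share (₹580,000) is divided into 2 shares of ₹290,000: Bastian and Jakob each take ₹290,000.
Marisol's share (₹580,000) is divided into 2 shares of ₹290,000: Liesel and Keturah each take ₹290,000.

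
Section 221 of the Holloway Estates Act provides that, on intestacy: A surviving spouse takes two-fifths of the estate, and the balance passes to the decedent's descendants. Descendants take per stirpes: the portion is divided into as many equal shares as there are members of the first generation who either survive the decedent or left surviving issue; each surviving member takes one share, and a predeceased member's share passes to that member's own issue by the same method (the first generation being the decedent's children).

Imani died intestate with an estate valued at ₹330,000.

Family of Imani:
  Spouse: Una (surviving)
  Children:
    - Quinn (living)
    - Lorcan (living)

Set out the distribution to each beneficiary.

Una takes two-fifths of ₹330,000 = ₹132,000. The remaining ₹198,000 passes to the descendants.
The descendants' portion (₹198,000) is divided into 2 shares of ₹99,000: Quinn and Lorcan each take ₹99,000.

Una: ₹132,000; Quinn: ₹99,000; Lorcan: ₹99,000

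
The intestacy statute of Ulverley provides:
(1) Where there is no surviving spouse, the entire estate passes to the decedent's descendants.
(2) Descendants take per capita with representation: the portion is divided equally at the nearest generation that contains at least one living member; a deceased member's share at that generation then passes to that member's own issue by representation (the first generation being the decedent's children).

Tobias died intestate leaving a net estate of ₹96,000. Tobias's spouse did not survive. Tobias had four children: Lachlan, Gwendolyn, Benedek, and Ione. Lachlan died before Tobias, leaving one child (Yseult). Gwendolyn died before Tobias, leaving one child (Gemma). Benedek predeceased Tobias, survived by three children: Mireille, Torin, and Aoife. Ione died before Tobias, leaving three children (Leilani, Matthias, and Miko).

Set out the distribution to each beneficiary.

The entire ₹96,000 passes to the descendants.
No child survives, so the initial division is made at the grandchildren's generation.
That amount (₹96,000) is divided into 8 shares of ₹12,000: Yseult, Gemma, Mireille, Torin, Aoife, Leilani, Matthias, and Miko each take ₹12,000.

Yseult: ₹12,000; Gemma: ₹12,000; Mireille: ₹12,000; Torin: ₹12,000; Aoife: ₹12,000; Leilani: ₹12,000; Matthias: ₹12,000; Miko: ₹12,000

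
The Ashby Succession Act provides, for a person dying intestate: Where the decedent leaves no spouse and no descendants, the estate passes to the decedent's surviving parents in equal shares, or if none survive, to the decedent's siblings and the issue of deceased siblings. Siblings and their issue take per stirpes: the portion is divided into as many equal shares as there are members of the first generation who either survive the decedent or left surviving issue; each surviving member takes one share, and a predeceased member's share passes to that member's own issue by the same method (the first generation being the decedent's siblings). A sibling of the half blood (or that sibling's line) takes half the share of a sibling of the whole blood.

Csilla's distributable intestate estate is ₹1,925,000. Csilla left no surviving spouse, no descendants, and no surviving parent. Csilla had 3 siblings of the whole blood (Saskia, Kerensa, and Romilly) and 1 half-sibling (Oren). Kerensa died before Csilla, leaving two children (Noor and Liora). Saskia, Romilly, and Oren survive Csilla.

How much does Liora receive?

Liora receives ₹275,000.

The entire ₹1,925,000 passes to the siblings and their issue.
Counting each half-blood sibling's line as half a unit, there are 7/2 units in ₹1,925,000, so one unit is ₹550,000. Whole-blood lines (Saskia, Kerensa, and Romilly) take ₹550,000 each; half-blood lines (Oren) take ₹275,000 each.
Kerensa's share (₹550,000) is divided into 2 shares of ₹275,000: Noor and Liora each take ₹275,000.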